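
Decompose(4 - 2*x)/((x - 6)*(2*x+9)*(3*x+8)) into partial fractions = -42/(143*(3*x + 8)) + 52/(231*(2*x + 9)) - 4/(273*(x - 6))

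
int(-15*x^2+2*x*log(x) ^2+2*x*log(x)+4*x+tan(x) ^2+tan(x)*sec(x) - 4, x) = -5*x^3 + x^2*log(x)^2 + 2*x^2 - 5*x + tan(x) + sec(x) + C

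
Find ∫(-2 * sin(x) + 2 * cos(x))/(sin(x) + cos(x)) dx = 2*log(sin(x + pi/4)) + C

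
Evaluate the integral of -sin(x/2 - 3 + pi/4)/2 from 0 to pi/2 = sin(3) - sin(pi/4 + 3)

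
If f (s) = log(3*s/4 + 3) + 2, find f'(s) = 1/(s + 4)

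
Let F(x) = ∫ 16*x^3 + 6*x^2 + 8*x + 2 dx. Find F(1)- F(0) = 12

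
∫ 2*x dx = x^2 + C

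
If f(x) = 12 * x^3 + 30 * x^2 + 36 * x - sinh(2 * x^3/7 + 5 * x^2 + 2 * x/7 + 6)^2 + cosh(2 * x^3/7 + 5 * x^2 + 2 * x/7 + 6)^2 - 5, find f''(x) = 72*x + 60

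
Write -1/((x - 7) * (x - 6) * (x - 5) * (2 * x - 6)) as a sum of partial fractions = 1/(48*(x - 3)) - 1/(8*(x - 5)) + 1/(6*(x - 6)) - 1/(16*(x - 7))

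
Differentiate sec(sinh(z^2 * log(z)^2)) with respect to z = 2*z*(log(z) + 1)*log(z)*sin(sinh(z^2*log(z)^2))*cosh(z^2*log(z)^2)/cos(sinh(z^2*log(z)^2))^2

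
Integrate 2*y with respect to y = y^2 + C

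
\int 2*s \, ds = s^2 + C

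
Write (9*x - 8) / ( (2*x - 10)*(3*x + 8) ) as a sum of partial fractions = 48/(23*(3*x + 8)) + 37/(46*(x - 5))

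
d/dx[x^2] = 2*x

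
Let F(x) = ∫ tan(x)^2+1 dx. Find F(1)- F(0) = tan(1)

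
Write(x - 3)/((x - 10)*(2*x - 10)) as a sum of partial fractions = -1/(5*(x - 5)) + 7/(10*(x - 10))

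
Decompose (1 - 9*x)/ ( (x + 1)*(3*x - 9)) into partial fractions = -5/(6*(x + 1)) - 13/(6*(x - 3))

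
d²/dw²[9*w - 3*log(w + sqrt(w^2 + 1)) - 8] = (6*w^3 + 6*w^2*sqrt(w^2 + 1) + 3*w)/(2*w^5 + 2*w^4*sqrt(w^2 + 1) + 4*w^3 + 3*w^2*sqrt(w^2 + 1) + 2*w + sqrt(w^2 + 1))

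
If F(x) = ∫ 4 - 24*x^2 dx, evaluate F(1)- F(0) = -4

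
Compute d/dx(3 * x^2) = 6*x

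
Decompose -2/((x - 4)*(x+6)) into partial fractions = 1/(5*(x + 6)) - 1/(5*(x - 4))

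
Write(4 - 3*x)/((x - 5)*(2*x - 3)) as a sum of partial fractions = 1/(7*(2*x - 3)) - 11/(7*(x - 5))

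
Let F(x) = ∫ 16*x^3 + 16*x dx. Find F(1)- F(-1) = 0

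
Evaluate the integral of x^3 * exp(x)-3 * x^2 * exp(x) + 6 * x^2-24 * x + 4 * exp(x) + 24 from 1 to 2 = 2 + E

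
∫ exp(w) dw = exp(w) + C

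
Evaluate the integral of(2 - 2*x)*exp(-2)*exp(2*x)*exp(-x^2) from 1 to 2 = -exp(-1) + exp(-2)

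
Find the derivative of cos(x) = -sin(x)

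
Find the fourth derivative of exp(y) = exp(y)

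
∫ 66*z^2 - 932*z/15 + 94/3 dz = 22*z^3 - 466*z^2/15 + 94*z/3 + C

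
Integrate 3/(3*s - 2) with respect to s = log(9*s - 6) + C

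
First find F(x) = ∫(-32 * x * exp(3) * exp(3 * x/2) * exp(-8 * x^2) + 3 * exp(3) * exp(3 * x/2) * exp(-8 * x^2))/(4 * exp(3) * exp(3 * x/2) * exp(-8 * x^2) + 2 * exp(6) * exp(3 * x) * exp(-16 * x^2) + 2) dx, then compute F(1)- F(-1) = -exp(-13/2)/(exp(-13/2) + 1) + exp(-7/2)/(exp(-7/2) + 1)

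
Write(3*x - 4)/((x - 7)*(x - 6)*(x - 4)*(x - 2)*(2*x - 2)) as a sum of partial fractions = -1/(180*(x - 1)) - 1/(40*(x - 2)) + 1/(9*(x - 4)) - 7/(40*(x - 6)) + 17/(180*(x - 7))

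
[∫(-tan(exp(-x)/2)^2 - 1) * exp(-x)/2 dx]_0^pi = -tan(1/2) + tan(exp(-pi)/2)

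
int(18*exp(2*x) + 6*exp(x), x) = (9*exp(x) + 6)*exp(x) + C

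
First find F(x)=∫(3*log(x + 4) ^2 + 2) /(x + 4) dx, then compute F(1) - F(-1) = -2*log(3) - log(3)^3 + 2*log(5) + log(5)^3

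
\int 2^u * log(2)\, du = 2^u + C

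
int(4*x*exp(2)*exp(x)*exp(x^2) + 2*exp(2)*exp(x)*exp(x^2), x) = 2*exp(x^2 + x + 2) + C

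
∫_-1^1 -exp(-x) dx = -E + exp(-1)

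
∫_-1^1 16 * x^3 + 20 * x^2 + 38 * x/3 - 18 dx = -68/3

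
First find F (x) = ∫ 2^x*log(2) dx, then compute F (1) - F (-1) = 3/2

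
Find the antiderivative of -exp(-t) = exp(-t) + C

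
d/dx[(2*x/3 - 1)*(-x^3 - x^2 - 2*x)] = -8*x^3/3 + x^2 - 2*x/3 + 2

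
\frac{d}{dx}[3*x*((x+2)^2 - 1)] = 9*x^2 + 24*x + 9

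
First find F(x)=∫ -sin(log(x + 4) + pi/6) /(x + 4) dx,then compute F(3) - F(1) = cos(pi/6 + log(7)) - cos(pi/6 + log(5))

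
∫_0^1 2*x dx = 1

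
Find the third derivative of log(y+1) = 2/(y^3 + 3*y^2 + 3*y + 1)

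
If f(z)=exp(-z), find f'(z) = -exp(-z)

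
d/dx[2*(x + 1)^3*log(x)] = (6*x^3*log(x) + 2*x^3 + 12*x^2*log(x) + 6*x^2 + 6*x*log(x) + 6*x + 2)/x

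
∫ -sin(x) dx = cos(x) + C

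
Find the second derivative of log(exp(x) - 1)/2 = -exp(x)/(2*exp(2*x) - 4*exp(x) + 2)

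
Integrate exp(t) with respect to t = exp(t) + C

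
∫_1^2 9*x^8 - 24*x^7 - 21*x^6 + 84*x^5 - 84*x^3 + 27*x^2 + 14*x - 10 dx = 6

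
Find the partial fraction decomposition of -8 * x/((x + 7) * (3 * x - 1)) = -4/(11*(3*x - 1)) - 28/(11*(x + 7))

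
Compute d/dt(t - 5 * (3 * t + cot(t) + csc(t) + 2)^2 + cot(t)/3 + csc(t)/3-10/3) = 30*t*cot(t)^2 + 30*t*cot(t)*csc(t) - 60*t + 10*cot(t)^3 + 20*cot(t)^2*csc(t) + 59*cot(t)^2/3 + 10*cot(t)*csc(t)^2 + 59*cot(t)*csc(t)/3 - 20*cot(t) - 20*csc(t) - 118/3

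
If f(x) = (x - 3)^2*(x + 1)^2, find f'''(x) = 24*x - 24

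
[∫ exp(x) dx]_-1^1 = E - exp(-1)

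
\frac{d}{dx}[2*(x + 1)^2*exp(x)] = 2*x^2*exp(x) + 8*x*exp(x) + 6*exp(x)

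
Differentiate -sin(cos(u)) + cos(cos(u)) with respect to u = sqrt(2)*sin(u)*sin(cos(u) + pi/4)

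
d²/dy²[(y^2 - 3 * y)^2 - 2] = 12*y^2 - 36*y + 18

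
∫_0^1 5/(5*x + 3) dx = -log(3) + log(8)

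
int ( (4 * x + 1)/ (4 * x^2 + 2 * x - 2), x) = log(2*x^2 + x - 1)/2 + C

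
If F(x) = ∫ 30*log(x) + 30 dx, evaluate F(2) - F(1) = 60*log(2)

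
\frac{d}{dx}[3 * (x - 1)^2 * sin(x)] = 3*x^2*cos(x) + 6*x*sin(x) - 6*x*cos(x) - 6*sin(x) + 3*cos(x)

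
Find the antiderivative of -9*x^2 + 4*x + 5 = -3*x^3 + 2*x^2 + 5*x + C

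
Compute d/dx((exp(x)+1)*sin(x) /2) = sqrt(2)*exp(x)*sin(x + pi/4)/2 + cos(x)/2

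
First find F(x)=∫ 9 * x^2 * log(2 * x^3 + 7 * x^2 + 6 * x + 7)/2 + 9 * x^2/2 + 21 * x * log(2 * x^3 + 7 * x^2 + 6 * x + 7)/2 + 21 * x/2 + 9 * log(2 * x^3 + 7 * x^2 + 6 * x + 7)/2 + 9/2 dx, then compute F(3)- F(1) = -33*log(22)/2 + 213*log(142)/2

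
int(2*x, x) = x^2 + C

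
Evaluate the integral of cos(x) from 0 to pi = 0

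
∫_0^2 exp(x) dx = -1 + exp(2)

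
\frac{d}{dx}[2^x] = 2^x*log(2)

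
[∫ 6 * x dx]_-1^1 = 0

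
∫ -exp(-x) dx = exp(-x) + C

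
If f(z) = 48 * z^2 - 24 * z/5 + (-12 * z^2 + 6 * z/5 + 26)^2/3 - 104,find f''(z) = 576*z^2 - 288*z/5 - 7976/25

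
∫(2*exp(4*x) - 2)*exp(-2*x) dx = 4*sinh(x)^2 + C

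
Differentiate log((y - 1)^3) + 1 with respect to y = 3/(y - 1)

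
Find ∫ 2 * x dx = x^2 + C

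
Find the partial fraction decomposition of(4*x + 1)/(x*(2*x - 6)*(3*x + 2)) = -15/(44*(3*x + 2)) + 13/(66*(x - 3)) - 1/(12*x)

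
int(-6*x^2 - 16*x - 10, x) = -2*x^3 - 8*x^2 - 10*x + C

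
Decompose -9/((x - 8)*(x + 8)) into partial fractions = 9/(16*(x + 8)) - 9/(16*(x - 8))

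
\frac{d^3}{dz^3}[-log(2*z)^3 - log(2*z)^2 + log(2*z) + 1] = (-6*log(z)^2 - 12*log(2)*log(z) + 14*log(z) - 6*log(2)^2 + 2 + 14*log(2))/z^3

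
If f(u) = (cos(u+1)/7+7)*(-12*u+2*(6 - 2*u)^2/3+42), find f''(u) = -8*u^2*cos(u + 1)/21 - 32*u*sin(u + 1)/21 + 4*u*cos(u + 1) + 8*sin(u + 1) - 26*cos(u + 1)/3 + 112/3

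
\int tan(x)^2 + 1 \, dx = tan(x) + C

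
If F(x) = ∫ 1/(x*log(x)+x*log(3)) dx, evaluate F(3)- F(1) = log(2)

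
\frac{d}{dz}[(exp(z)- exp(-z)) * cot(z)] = (exp(2*z)/tan(z) - exp(2*z)/sin(z)^2 + 1/tan(z) + sin(z)^(-2))*exp(-z)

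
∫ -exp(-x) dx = exp(-x) + C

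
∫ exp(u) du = exp(u) + C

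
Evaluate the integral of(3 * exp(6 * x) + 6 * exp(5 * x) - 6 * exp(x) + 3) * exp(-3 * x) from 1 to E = -(-exp(-1) + 1 + E)^3 + (-exp(-E) + 1 + exp(E))^3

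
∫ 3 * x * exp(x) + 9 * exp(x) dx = 3*(x + 2)*exp(x) + C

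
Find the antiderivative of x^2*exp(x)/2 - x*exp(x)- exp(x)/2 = ((x - 2)^2 - 1)*exp(x)/2 + C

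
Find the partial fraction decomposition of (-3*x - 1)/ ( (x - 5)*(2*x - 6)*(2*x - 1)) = -1/(9*(2*x - 1)) + 1/(2*(x - 3)) - 4/(9*(x - 5))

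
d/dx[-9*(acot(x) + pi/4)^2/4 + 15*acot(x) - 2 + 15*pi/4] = (36*acot(x) - 120 + 9*pi)/(8*x^2 + 8)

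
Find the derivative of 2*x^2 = 4*x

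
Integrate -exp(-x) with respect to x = exp(-x) + C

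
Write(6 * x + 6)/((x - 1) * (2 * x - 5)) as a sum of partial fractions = 14/(2*x - 5) - 4/(x - 1)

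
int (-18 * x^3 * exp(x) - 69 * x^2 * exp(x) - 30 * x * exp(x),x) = x^2*(-18*x - 15)*exp(x) + C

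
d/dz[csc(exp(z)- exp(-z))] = -(exp(2*z) + 1)*exp(-z)*cos(exp(z) - exp(-z))/sin(exp(z) - exp(-z))^2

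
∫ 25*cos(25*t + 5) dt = sin(25*t + 5) + C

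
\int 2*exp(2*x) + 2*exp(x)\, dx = (exp(x) + 1)^2 + C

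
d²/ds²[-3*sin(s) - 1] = 3*sin(s)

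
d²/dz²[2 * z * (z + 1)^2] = 12*z + 8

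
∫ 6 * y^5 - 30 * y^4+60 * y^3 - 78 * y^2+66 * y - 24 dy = y^6 - 6*y^5 + 15*y^4 - 26*y^3 + 33*y^2 - 24*y + C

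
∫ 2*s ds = s^2 + C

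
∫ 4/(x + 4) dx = 4*log(x + 4) + C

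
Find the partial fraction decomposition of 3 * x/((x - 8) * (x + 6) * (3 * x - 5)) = -45/(437*(3*x - 5)) - 9/(161*(x + 6)) + 12/(133*(x - 8))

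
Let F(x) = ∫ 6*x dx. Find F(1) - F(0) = 3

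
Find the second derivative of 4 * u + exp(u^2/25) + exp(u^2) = 4*u^2*exp(u^2/25)/625 + 4*u^2*exp(u^2) + 2*exp(u^2/25)/25 + 2*exp(u^2)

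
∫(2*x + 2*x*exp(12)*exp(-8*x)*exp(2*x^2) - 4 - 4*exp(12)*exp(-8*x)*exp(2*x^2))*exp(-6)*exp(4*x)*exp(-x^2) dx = 2*sinh(x^2 - 4*x + 6) + C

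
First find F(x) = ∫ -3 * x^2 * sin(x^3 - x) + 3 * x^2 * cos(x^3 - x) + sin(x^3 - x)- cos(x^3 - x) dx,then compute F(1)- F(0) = 0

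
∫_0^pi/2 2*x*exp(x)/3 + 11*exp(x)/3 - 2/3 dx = (-1 + exp(pi/2))*(pi/3 + 3)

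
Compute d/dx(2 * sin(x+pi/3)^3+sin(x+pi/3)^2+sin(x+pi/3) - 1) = 6*sin(x + pi/3)^2*cos(x + pi/3) + cos(x + pi/3) + cos(2*x + pi/6)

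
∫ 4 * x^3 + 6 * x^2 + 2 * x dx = x^4 + 2*x^3 + x^2 + C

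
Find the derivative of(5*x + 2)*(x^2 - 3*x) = 15*x^2 - 26*x - 6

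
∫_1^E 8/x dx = 8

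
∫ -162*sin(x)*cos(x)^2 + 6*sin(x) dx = 54*cos(x)^3 - 6*cos(x) + C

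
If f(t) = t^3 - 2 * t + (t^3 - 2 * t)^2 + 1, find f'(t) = 6*t^5 - 16*t^3 + 3*t^2 + 8*t - 2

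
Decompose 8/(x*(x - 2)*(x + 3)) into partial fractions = 8/(15*(x + 3)) + 4/(5*(x - 2)) - 4/(3*x)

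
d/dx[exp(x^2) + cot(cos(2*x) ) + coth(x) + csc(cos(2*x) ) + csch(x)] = 2*x*exp(x^2) + 2*sin(2*x)*cot(cos(2*x))^2 + 2*sin(2*x)*cot(cos(2*x))*csc(cos(2*x)) + 2*sin(2*x) - cosh(x)/sinh(x)^2 - 1/sinh(x)^2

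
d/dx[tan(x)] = cos(x)^(-2)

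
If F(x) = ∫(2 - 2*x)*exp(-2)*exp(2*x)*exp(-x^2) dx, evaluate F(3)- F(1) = -exp(-1) + exp(-5)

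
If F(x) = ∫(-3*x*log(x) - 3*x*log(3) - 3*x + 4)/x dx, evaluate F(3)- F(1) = -11*log(3)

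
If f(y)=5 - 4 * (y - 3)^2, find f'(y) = 24 - 8*y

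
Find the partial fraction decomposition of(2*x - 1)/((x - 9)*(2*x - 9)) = -16/(9*(2*x - 9)) + 17/(9*(x - 9))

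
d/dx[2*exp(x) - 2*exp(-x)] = (2*exp(2*x) + 2)*exp(-x)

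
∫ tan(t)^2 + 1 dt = tan(t) + C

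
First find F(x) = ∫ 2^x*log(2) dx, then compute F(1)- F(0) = 1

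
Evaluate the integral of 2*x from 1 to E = -1 + exp(2)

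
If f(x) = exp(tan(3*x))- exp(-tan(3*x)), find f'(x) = 3*(exp(tan(3*x)) + exp(-tan(3*x)))/cos(3*x)^2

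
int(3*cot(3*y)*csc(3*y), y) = -csc(3*y) + C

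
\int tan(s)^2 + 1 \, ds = tan(s) + C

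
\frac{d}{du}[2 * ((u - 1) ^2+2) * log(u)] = (4*u^2*log(u) + 2*u^2 - 4*u*log(u) - 4*u + 6)/u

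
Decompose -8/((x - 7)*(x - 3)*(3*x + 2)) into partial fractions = -72/(253*(3*x + 2)) + 2/(11*(x - 3)) - 2/(23*(x - 7))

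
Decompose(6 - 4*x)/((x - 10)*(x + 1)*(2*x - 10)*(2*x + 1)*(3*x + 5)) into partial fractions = 513/(9800*(3*x + 5)) + 64/(1617*(2*x + 1)) - 5/(132*(x + 1)) + 7/(6600*(x - 5)) - 17/(40425*(x - 10))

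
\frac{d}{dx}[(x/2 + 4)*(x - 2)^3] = 2*x^3 + 3*x^2 - 36*x + 44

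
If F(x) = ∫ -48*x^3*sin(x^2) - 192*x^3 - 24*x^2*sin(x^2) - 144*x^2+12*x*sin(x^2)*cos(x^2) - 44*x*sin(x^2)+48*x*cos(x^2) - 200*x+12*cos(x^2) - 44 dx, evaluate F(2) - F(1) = -1400 + 142*cos(4) - 58*cos(1) - 3*sin(1)^2 + 3*sin(4)^2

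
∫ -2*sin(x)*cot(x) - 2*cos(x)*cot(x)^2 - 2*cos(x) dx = 2*cos(x)*cot(x) + C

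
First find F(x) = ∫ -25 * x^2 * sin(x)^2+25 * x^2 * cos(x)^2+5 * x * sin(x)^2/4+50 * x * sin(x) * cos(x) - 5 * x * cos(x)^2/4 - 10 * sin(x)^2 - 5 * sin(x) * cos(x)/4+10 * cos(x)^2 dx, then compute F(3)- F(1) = 925*sin(6)/8 - 135*sin(2)/8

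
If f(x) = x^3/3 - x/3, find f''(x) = 2*x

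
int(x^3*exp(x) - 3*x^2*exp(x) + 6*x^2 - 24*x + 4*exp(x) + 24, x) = (x - 2)^3*(exp(x) + 2) + C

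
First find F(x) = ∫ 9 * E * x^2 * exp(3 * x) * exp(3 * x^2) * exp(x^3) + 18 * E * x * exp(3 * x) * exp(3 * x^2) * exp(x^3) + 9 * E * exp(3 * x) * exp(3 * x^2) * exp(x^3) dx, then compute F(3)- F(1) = -3*exp(8) + 3*exp(64)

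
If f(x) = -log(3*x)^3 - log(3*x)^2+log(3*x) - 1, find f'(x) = (-3*log(x)^2 - 6*log(3)*log(x) - 2*log(x) - 3*log(3)^2 - 2*log(3) + 1)/x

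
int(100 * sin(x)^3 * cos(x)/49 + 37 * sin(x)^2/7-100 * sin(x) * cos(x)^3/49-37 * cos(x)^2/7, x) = -(25*sin(2*x) + 259)*sin(2*x)/98 + C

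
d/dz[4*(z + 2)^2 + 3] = 8*z + 16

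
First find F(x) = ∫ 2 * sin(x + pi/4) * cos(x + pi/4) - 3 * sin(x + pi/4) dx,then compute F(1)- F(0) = -3*sqrt(2)/2 + 3*cos(pi/4 + 1) + sin(2)/2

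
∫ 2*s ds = s^2 + C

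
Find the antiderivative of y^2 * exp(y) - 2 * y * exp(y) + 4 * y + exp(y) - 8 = ((y - 2)^2 + 1)*(exp(y) + 2) + C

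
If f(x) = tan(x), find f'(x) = cos(x)^(-2)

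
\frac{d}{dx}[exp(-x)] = -exp(-x)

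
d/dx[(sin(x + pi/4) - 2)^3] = 3*sin(x + pi/4)^2*cos(x + pi/4) - 6*cos(2*x) + 12*cos(x + pi/4)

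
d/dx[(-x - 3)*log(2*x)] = (-x*log(x) - x - x*log(2) - 3)/x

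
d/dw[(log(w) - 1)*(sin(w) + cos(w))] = sqrt(2)*(w*log(w)*cos(w + pi/4) - w*cos(w + pi/4) + sin(w + pi/4))/w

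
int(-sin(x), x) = cos(x) + C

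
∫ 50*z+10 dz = 25*z^2 + 10*z + C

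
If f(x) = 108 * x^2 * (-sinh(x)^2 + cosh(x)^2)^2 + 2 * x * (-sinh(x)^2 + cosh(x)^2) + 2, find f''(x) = 216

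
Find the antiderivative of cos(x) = sin(x) + C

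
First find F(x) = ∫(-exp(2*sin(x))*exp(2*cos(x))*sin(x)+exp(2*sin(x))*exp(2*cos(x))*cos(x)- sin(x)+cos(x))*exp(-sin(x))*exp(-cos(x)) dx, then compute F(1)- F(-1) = -exp(-sin(1) + cos(1)) - exp(-sin(1) - cos(1)) + exp(-cos(1) + sin(1)) + exp(cos(1) + sin(1))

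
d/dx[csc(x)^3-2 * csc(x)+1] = (2 - 3/sin(x)^2)*cos(x)/sin(x)^2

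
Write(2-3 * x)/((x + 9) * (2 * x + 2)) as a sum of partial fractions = -29/(16*(x + 9)) + 5/(16*(x + 1))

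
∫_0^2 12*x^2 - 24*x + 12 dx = 8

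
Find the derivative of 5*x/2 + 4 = 5/2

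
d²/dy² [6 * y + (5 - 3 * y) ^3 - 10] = 270 - 162*y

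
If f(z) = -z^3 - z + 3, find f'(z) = -3*z^2 - 1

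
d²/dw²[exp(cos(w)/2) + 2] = (sin(w)^2 - 2*cos(w))*exp(cos(w)/2)/4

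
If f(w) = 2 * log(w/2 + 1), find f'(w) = 2/(w + 2)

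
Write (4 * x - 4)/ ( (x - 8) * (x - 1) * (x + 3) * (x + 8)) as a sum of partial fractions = 1/(20*(x + 8)) - 4/(55*(x + 3)) + 1/(44*(x - 8))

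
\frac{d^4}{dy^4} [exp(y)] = exp(y)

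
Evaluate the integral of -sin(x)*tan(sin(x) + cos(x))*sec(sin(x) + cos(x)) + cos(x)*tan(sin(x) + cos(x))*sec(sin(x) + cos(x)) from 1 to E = -sec(cos(1) + sin(1)) + sec(cos(E) + sin(E))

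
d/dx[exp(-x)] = -exp(-x)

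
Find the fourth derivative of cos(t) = cos(t)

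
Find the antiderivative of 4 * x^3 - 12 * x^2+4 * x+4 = x^4 - 4*x^3 + 2*x^2 + 4*x + C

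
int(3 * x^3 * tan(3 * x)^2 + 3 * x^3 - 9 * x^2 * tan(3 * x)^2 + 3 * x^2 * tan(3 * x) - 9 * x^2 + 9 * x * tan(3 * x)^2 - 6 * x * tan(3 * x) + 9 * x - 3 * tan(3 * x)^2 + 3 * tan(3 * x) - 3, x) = (x - 1)^3*tan(3*x) + C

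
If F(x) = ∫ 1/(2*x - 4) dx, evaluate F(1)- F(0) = -log(2)/2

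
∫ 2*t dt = t^2 + C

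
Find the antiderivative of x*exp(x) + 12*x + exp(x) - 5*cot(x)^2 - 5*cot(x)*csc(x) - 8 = 6*x^2 + x*exp(x) - 3*x + 5*cot(x) + 5*csc(x) + C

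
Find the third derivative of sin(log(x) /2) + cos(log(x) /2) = (-sin(log(x)/2) + 13*cos(log(x)/2))/(8*x^3)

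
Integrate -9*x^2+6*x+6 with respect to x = -3*x^3 + 3*x^2 + 6*x + C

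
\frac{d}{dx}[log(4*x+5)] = 4/(4*x + 5)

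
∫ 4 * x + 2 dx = 2*x^2 + 2*x + C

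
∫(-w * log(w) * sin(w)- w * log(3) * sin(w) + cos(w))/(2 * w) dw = log(3*w)*cos(w)/2 + C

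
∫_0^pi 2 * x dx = pi^2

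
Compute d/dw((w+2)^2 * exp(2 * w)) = 2*w^2*exp(2*w) + 10*w*exp(2*w) + 12*exp(2*w)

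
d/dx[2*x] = 2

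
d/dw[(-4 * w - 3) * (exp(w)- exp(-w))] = (-4*w*exp(2*w) - 4*w - 7*exp(2*w) + 1)*exp(-w)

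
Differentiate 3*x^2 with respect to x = 6*x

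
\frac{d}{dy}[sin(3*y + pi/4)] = 3*cos(3*y + pi/4)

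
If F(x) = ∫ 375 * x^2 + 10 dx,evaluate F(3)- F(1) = 3270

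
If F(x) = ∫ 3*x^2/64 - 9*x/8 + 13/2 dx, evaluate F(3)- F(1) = 285/32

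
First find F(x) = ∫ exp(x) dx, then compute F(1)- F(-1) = E - exp(-1)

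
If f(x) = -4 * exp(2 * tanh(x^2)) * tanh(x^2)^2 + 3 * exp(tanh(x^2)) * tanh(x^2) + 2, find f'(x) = 2*x*(tanh(x^2) + 1)^2*(8*exp(tanh(x^2))*tanh(x^2)^2 - 8*exp(tanh(x^2))*tanh(x^2) - 3*tanh(x^2) + 3)*exp(tanh(x^2))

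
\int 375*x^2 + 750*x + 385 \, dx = 125*x^3 + 375*x^2 + 385*x + C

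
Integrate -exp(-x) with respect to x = exp(-x) + C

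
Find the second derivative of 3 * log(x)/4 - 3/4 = -3/(4*x^2)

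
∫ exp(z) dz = exp(z) + C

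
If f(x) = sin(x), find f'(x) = cos(x)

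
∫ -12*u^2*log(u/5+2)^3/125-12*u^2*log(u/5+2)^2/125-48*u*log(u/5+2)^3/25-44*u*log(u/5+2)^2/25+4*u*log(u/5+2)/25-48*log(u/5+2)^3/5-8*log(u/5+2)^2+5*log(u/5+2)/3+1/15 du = (u + 10)*(-12*(u + 10)^2*log(u/5 + 2)^2 + 30*(u + 10)*log(u/5 + 2) + 25)*log(u/5 + 2)/375 + C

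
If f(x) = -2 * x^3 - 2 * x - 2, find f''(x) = -12*x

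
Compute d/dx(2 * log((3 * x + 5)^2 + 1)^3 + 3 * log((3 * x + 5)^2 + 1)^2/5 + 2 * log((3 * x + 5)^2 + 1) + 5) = (540*x*log(9*x^2 + 30*x + 26)^2 + 108*x*log(9*x^2 + 30*x + 26) + 180*x + 900*log(9*x^2 + 30*x + 26)^2 + 180*log(9*x^2 + 30*x + 26) + 300)/(45*x^2 + 150*x + 130)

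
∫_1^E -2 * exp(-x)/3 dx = -2*exp(-1)/3 + 2*exp(-E)/3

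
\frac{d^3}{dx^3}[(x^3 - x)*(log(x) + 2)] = (6*x^2*log(x) + 23*x^2 + 1)/x^2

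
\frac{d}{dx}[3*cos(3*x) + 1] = -9*sin(3*x)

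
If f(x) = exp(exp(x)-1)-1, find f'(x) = exp(x + exp(x) - 1)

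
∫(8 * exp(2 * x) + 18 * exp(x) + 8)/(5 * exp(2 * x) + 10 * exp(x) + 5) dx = 2*((4*x + 17)*(exp(x) + 1) + exp(x))/(5*(exp(x) + 1)) + C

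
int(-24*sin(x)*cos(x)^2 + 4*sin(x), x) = 4*cos(x)*cos(2*x) + C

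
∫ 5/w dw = 5*log(2*w) + C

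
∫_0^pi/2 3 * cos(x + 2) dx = -3*sin(2) + 3*cos(2)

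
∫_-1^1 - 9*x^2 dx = -6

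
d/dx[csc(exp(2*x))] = -2*exp(2*x)*cot(exp(2*x))*csc(exp(2*x))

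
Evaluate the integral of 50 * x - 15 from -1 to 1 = -30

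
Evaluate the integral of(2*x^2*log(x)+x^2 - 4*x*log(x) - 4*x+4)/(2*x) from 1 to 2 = 0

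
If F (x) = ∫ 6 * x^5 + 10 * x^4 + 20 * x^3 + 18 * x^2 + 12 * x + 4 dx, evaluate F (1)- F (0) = 24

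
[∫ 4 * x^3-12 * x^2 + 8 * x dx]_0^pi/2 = (-1 + (-1 + pi/2)^2)^2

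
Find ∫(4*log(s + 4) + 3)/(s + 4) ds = (2*log(s + 4) + 3)*log(s + 4) + C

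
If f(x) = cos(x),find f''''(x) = cos(x)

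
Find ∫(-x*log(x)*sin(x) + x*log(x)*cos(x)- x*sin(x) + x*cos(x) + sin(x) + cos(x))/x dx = sqrt(2)*(log(x) + 1)*sin(x + pi/4) + C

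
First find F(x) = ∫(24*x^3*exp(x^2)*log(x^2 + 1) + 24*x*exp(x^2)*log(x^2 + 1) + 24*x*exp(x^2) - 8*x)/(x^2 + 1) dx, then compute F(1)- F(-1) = 0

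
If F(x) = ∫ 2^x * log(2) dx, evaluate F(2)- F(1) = 2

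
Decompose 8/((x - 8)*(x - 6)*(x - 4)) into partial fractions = 1/(x - 4) - 2/(x - 6) + 1/(x - 8)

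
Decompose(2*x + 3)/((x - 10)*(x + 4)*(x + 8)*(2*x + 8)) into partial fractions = 13/(576*(x + 8)) - 81/(3136*(x + 4)) + 5/(112*(x + 4)^2) + 23/(7056*(x - 10))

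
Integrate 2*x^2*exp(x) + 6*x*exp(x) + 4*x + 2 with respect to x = 2*(exp(x) + 1)*(x^2 + x - 1) + C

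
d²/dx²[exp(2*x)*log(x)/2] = (4*x^2*exp(2*x)*log(x) + 4*x*exp(2*x) - exp(2*x))/(2*x^2)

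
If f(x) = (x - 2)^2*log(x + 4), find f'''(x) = (2*x^2 + 28*x + 152)/(x^3 + 12*x^2 + 48*x + 64)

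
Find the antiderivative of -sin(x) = cos(x) + C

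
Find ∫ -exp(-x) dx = exp(-x) + C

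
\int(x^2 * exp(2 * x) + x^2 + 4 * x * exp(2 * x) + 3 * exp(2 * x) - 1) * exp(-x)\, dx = 2*(x + 1)^2*sinh(x) + C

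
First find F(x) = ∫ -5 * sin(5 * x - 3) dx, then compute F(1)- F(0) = cos(2) - cos(3)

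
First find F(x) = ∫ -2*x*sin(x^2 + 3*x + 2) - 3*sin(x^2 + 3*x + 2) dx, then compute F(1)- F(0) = -cos(2) + cos(6)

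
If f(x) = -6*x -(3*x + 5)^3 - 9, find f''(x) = -162*x - 270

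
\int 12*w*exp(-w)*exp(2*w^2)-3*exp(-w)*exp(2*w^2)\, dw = 3*exp(w*(2*w - 1)) + C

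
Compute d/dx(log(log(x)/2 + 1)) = 1/(x*log(x) + 2*x)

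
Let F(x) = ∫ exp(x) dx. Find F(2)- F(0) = -1 + exp(2)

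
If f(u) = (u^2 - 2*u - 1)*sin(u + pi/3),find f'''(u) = -u^2*cos(u + pi/3) - 6*u*sin(u + pi/3) + 2*u*cos(u + pi/3) + 6*sin(u + pi/3) + 7*cos(u + pi/3)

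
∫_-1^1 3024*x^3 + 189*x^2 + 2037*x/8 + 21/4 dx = 273/2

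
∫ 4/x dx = 4*log(3*x) + C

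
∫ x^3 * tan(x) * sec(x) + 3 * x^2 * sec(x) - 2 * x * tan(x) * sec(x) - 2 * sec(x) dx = x*(x^2 - 2)*sec(x) + C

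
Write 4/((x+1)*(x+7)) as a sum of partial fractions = -2/(3*(x + 7)) + 2/(3*(x + 1))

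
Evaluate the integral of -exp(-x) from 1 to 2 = -exp(-1) + exp(-2)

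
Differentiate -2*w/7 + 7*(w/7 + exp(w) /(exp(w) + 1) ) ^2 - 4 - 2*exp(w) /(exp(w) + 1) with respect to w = (2*w*exp(3*w) + 20*w*exp(2*w) + 20*w*exp(w) + 2*w + 12*exp(3*w) + 106*exp(2*w) - 6*exp(w) - 2)/(7*exp(3*w) + 21*exp(2*w) + 21*exp(w) + 7)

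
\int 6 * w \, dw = 3*w^2 + C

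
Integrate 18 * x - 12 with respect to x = 9*x^2 - 12*x + C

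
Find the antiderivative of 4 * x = 2*x^2 + C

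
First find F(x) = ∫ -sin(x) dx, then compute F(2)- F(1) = -cos(1) + cos(2)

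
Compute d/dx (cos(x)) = -sin(x)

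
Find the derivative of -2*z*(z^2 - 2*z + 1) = -6*z^2 + 8*z - 2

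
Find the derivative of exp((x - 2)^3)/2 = 3*x^2*exp(x^3 - 6*x^2 + 12*x - 8)/2 - 6*x*exp(x^3 - 6*x^2 + 12*x - 8) + 6*exp(x^3 - 6*x^2 + 12*x - 8)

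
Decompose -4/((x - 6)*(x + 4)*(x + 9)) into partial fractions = -4/(75*(x + 9)) + 2/(25*(x + 4)) - 2/(75*(x - 6))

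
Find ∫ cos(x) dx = sin(x) + C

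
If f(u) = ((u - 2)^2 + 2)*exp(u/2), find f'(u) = u^2*exp(u/2)/2 - exp(u/2)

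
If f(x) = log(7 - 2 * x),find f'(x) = 2/(2*x - 7)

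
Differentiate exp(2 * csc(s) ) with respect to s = -2*exp(2*csc(s))*cot(s)*csc(s)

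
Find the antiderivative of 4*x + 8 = 2*x^2 + 8*x + C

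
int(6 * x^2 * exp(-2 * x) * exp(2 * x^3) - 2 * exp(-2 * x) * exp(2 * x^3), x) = exp(2*x*(x^2 - 1)) + C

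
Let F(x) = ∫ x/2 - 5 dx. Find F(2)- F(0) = -9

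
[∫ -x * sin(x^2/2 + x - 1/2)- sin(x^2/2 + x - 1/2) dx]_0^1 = -cos(1/2) + cos(1)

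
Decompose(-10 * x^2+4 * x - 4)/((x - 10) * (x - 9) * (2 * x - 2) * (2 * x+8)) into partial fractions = 9/(182*(x + 4)) - 1/(144*(x - 1)) + 389/(208*(x - 9)) - 241/(126*(x - 10))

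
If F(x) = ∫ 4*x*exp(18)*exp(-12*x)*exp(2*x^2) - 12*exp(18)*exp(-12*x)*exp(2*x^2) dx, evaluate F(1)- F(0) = -exp(18) + exp(8)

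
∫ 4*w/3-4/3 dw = 2*w^2/3 - 4*w/3 + C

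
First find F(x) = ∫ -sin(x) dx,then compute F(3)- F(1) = cos(3) - cos(1)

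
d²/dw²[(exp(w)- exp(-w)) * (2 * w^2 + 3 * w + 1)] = (2*w^2*exp(2*w) - 2*w^2 + 11*w*exp(2*w) + 5*w + 11*exp(2*w) + 1)*exp(-w)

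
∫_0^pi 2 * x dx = pi^2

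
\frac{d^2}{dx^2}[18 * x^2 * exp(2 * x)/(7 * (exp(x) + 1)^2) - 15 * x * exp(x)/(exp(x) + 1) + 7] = (-36*x^2*exp(3*x) + 72*x^2*exp(2*x) + 249*x*exp(3*x) + 144*x*exp(2*x) - 105*x*exp(x) + 36*exp(4*x) - 138*exp(3*x) - 384*exp(2*x) - 210*exp(x))/(7*exp(4*x) + 28*exp(3*x) + 42*exp(2*x) + 28*exp(x) + 7)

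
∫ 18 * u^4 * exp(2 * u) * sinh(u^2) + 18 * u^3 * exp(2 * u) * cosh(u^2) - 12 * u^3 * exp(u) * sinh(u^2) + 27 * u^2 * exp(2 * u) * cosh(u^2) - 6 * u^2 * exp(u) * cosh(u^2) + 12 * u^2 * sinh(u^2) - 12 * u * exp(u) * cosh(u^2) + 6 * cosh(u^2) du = 3*u*(3*u^2*exp(2*u) - 2*u*exp(u) + 2)*cosh(u^2) + C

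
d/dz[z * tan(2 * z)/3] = 2*z/(3*cos(2*z)^2) + tan(2*z)/3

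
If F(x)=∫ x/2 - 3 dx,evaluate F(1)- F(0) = -11/4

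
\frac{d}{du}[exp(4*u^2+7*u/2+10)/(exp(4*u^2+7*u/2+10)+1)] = (16*u*exp(4*u^2 + 7*u/2 + 10) + 7*exp(4*u^2 + 7*u/2 + 10))/(4*exp(10)*exp(7*u/2)*exp(4*u^2) + 2*exp(20)*exp(7*u)*exp(8*u^2) + 2)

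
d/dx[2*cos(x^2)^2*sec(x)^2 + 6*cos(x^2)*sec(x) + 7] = -8*x*sin(x^2)*cos(x^2)*sec(x)^2 - 12*x*sin(x^2)*sec(x) + 4*cos(x^2)^2*tan(x)*sec(x)^2 + 6*cos(x^2)*tan(x)*sec(x)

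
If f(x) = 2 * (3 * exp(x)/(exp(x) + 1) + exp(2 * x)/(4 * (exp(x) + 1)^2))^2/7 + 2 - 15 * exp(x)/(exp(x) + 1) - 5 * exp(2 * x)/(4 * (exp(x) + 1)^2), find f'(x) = (-154*exp(4*x) - 538*exp(3*x) - 593*exp(2*x) - 210*exp(x))/(14*exp(5*x) + 70*exp(4*x) + 140*exp(3*x) + 140*exp(2*x) + 70*exp(x) + 14)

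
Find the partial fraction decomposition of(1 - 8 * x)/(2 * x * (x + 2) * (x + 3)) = 25/(6*(x + 3)) - 17/(4*(x + 2)) + 1/(12*x)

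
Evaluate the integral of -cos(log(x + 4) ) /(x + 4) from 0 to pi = -sin(log(pi + 4)) + sin(log(4))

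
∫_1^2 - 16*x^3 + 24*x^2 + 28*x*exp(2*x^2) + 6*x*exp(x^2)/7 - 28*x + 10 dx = -7*exp(2) - 36 - 3*E/7 + 3*exp(4)/7 + 7*exp(8)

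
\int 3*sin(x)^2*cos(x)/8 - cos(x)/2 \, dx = (sin(x)^2 - 4)*sin(x)/8 + C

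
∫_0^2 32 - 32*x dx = 0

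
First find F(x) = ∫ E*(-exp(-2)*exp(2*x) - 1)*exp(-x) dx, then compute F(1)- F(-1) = -exp(2) + exp(-2)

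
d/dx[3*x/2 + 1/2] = 3/2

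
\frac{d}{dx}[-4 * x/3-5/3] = -4/3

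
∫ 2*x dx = x^2 + C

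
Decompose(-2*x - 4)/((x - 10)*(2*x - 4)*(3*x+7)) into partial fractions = 3/(481*(3*x + 7)) + 1/(26*(x - 2)) - 3/(74*(x - 10))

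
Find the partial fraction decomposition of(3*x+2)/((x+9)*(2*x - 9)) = 31/(27*(2*x - 9)) + 25/(27*(x + 9))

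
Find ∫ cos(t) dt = sin(t) + C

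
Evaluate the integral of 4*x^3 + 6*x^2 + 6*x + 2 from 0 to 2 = 48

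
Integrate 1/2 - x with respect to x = -x^2/2 + x/2 + C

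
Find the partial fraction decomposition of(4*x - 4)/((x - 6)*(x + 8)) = 18/(7*(x + 8)) + 10/(7*(x - 6))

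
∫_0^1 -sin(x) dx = -1 + cos(1)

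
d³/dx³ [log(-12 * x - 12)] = 2/(x^3 + 3*x^2 + 3*x + 1)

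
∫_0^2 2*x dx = 4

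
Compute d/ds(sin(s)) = cos(s)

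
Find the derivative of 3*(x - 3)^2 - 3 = 6*x - 18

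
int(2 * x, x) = x^2 + C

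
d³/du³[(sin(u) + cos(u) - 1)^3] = -27*sqrt(2)*sin(3*u + pi/4)/2 + 24*cos(2*u) - 9*sqrt(2)*cos(u + pi/4)/2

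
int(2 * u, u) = u^2 + C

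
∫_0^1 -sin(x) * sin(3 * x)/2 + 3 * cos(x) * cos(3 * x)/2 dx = sin(3)*cos(1)/2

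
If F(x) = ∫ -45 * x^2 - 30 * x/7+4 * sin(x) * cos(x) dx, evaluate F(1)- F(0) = -113/7 - cos(2)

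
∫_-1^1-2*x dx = 0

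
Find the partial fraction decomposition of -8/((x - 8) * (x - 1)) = 8/(7*(x - 1)) - 8/(7*(x - 8))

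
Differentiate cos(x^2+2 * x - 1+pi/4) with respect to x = -2*x*sin(x^2 + 2*x - 1 + pi/4) - 2*sin(x^2 + 2*x - 1 + pi/4)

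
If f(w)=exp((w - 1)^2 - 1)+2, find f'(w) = 2*w*exp(w^2 - 2*w) - 2*exp(w^2 - 2*w)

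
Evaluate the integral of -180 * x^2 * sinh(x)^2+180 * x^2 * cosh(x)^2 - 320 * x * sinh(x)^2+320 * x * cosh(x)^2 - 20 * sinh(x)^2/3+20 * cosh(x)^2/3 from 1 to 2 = 2720/3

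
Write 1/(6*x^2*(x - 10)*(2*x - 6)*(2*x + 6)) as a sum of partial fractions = 1/(16848*(x + 3)) - 1/(9072*(x - 3)) + 1/(218400*(x - 10)) + 1/(21600*x) + 1/(2160*x^2)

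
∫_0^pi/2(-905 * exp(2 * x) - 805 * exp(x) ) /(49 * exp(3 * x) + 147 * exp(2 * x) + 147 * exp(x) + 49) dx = -2*(5*exp(pi/2)/(7*(1 + exp(pi/2))) + 5)^2 - 15*exp(pi/2)/(7*(1 + exp(pi/2))) + 2865/49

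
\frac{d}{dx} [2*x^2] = 4*x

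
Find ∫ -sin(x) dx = cos(x) + C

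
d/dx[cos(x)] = -sin(x)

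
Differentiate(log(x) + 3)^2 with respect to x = (2*log(x) + 6)/x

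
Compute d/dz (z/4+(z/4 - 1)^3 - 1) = 3*z^2/64 - 3*z/8 + 1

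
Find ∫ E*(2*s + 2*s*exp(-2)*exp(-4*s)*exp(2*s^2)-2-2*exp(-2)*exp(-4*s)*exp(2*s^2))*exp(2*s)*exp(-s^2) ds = 2*sinh((s - 1)^2 - 2) + C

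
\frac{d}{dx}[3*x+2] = 3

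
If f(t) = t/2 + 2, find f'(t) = 1/2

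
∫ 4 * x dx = 2*x^2 + C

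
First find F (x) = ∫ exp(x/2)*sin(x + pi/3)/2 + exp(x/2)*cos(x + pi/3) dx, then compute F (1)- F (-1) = -exp(-1/2)*cos(pi/6 + 1) + exp(1/2)*sin(1 + pi/3)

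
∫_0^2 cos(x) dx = sin(2)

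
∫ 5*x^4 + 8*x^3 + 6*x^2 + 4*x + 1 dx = x^5 + 2*x^4 + 2*x^3 + 2*x^2 + x + C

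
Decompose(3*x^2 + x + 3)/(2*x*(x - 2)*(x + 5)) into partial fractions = 73/(70*(x + 5)) + 17/(28*(x - 2)) - 3/(20*x)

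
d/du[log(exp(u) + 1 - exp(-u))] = (exp(2*u) + 1)/(exp(2*u) + exp(u) - 1)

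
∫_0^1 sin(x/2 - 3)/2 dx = cos(3) - cos(5/2)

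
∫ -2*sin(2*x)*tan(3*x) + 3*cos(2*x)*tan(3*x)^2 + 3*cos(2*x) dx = cos(2*x)*tan(3*x) + C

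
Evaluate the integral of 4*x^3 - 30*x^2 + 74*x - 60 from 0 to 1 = -32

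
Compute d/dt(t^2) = 2*t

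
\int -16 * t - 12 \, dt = -8*t^2 - 12*t + C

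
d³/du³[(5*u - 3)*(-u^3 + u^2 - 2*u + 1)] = 48 - 120*u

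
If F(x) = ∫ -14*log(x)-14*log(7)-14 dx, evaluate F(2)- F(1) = -28*log(14) + 14*log(7)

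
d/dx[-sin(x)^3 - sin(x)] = (3*cos(x)^2 - 4)*cos(x)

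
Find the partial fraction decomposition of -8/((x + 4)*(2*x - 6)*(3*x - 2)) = 18/(49*(3*x - 2)) - 2/(49*(x + 4)) - 4/(49*(x - 3))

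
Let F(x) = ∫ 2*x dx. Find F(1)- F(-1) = 0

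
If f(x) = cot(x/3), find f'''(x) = -2*cot(x/3)^4/9 - 8*cot(x/3)^2/27 - 2/27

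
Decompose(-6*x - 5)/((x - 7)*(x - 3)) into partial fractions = 23/(4*(x - 3)) - 47/(4*(x - 7))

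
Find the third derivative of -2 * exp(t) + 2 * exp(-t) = (-2*exp(2*t) - 2)*exp(-t)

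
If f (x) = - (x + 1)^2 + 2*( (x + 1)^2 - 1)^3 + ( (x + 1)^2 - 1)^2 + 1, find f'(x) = 12*x^5 + 60*x^4 + 100*x^3 + 60*x^2 + 6*x - 2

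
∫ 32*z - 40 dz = 16*z^2 - 40*z + C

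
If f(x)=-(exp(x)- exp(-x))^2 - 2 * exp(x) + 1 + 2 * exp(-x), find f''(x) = (-4*exp(4*x) - 2*exp(3*x) + 2*exp(x) - 4)*exp(-2*x)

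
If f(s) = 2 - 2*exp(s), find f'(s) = -2*exp(s)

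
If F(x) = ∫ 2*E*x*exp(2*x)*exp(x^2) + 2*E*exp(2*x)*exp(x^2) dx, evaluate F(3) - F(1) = -exp(4) + exp(16)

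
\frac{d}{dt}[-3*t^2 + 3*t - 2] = 3 - 6*t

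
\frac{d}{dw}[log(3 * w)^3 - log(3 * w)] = (3*log(w)^2 + 6*log(3)*log(w) - 1 + 3*log(3)^2)/w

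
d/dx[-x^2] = -2*x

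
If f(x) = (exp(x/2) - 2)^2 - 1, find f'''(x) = -exp(x/2)/2 + exp(x)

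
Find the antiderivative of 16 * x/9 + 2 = 8*x^2/9 + 2*x + C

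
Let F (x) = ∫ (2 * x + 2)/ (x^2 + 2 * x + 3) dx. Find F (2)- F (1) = -log(6) + log(11)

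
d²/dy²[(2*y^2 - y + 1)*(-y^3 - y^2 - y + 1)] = -40*y^3 - 12*y^2 - 12*y + 4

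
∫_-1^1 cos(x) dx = 2*sin(1)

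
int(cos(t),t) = sin(t) + C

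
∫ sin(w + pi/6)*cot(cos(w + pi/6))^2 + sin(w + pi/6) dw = cot(cos(w + pi/6)) + C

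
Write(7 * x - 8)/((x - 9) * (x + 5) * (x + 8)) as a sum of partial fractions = -64/(51*(x + 8)) + 43/(42*(x + 5)) + 55/(238*(x - 9))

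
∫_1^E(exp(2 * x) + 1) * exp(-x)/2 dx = -E/2 - exp(-E)/2 + exp(-1)/2 + exp(E)/2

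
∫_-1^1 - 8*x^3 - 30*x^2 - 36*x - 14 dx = -48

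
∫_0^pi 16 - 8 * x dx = 16 - 4*(-2 + pi)^2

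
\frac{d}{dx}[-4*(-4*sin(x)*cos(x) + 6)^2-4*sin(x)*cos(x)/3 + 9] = -32*sin(4*x) + 572*cos(2*x)/3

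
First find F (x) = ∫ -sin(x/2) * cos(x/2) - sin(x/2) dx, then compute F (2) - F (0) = -4 + (cos(1) + 1)^2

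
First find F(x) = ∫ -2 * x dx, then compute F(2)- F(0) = -4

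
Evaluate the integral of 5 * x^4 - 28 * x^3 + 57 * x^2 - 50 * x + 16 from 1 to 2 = 0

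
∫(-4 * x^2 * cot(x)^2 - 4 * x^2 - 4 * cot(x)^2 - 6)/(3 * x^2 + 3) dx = 4*cot(x)/3 + 2*acot(x)/3 + C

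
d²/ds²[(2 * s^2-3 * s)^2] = 48*s^2 - 72*s + 18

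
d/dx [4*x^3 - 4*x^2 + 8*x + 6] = 12*x^2 - 8*x + 8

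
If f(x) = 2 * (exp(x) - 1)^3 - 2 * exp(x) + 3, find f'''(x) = 54*exp(3*x) - 48*exp(2*x) + 4*exp(x)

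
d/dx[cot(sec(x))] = -sin(x)/(sin(1/cos(x))^2*cos(x)^2)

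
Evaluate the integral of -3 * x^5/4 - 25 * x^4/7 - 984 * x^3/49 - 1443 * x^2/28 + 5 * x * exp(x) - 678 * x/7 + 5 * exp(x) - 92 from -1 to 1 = -3077/14 + 5*exp(-1) + 5*E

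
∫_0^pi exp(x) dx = -1 + exp(pi)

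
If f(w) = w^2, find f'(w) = 2*w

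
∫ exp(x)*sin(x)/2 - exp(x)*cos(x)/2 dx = -exp(x)*cos(x)/2 + C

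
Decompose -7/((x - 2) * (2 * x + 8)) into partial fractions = 7/(12*(x + 4)) - 7/(12*(x - 2))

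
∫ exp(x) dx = exp(x) + C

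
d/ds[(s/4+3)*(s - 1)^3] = s^3 + 27*s^2/4 - 33*s/2 + 35/4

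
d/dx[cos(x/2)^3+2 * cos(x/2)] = (3*sin(x/2)^2 - 5)*sin(x/2)/2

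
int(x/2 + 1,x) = x^2/4 + x + C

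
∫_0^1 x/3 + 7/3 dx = 5/2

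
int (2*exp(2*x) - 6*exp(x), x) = (exp(x) - 3)^2 + C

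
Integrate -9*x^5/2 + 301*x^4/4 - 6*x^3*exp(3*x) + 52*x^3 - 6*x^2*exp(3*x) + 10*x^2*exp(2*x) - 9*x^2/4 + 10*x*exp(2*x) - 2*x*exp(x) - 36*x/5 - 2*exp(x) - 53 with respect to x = -2*x^3*exp(3*x) + 5*x^2*exp(2*x) - 2*x*exp(x) - (x^3 - 20*x^2 - 20*x + 28)*(15*x^3 - x^2 + 20*x - 25)/20 + C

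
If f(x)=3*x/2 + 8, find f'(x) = 3/2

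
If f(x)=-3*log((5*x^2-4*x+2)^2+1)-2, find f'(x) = (-300*x^3 + 360*x^2 - 216*x + 48)/(25*x^4 - 40*x^3 + 36*x^2 - 16*x + 5)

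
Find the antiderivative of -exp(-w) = exp(-w) + C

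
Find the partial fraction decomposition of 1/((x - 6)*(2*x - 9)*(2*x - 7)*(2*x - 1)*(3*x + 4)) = 81/(245630*(3*x + 4)) - 1/(1452*(2*x - 1)) + 1/(435*(2*x - 7)) - 1/(420*(2*x - 9)) + 1/(3630*(x - 6))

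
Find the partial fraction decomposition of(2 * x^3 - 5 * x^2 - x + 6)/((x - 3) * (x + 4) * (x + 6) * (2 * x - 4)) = 25/(12*(x + 6)) - 33/(28*(x + 4)) + 2/(21*(x - 3))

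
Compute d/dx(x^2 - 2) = 2*x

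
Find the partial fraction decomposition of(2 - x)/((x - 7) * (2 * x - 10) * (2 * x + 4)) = 1/(63*(x + 2)) + 3/(56*(x - 5)) - 5/(72*(x - 7))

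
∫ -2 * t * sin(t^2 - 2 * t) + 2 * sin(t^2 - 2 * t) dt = cos(t*(t - 2)) + C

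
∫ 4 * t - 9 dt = 2*t^2 - 9*t + C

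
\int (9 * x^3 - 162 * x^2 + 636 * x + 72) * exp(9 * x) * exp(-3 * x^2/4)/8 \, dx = -3*x*(x - 12)*exp(-3*x*(x - 12)/4)/4 + C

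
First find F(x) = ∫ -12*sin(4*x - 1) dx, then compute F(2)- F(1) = 3*cos(7) - 3*cos(3)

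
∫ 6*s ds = 3*s^2 + C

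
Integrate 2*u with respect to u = u^2 + C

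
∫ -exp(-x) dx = exp(-x) + C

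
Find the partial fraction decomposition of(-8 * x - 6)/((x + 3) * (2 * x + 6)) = -4/(x + 3) + 9/(x + 3)^2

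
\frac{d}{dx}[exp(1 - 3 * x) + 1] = -3*exp(1 - 3*x)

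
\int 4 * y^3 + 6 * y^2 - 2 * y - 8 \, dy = y^4 + 2*y^3 - y^2 - 8*y + C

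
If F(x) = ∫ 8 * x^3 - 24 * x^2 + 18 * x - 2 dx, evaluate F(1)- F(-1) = -20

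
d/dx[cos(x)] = -sin(x)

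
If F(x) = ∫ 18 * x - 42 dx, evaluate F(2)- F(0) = -48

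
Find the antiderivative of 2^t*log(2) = 2^t + C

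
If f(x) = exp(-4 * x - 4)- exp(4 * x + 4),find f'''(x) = (-64*exp(8*x + 8) - 64)*exp(-4*x - 4)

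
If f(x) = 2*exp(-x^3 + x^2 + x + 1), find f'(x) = -6*x^2*exp(-x^3 + x^2 + x + 1) + 4*x*exp(-x^3 + x^2 + x + 1) + 2*exp(-x^3 + x^2 + x + 1)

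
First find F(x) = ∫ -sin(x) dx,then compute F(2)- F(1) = -cos(1) + cos(2)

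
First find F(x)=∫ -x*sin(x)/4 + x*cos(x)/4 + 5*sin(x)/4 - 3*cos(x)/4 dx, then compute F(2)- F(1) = sqrt(2)*(-2*sin(pi/4 + 2) + 3*sin(pi/4 + 1))/4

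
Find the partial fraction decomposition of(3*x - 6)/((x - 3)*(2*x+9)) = 13/(5*(2*x + 9)) + 1/(5*(x - 3))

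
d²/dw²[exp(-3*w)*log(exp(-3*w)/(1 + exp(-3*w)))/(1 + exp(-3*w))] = (-9*exp(6*w)*log(exp(3*w) + 1) + 18*exp(6*w) + 9*exp(3*w)*log(exp(3*w) + 1) - 9*exp(3*w))/(exp(9*w) + 3*exp(6*w) + 3*exp(3*w) + 1)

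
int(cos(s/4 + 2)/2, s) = 2*sin(s/4 + 2) + C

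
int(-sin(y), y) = cos(y) + C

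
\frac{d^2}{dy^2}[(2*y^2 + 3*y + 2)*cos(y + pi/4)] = -2*y^2*cos(y + pi/4) - 8*y*sin(y + pi/4) - 3*y*cos(y + pi/4) - 6*sin(y + pi/4) + 2*cos(y + pi/4)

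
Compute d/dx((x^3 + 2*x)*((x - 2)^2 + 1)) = 5*x^4 - 16*x^3 + 21*x^2 - 16*x + 10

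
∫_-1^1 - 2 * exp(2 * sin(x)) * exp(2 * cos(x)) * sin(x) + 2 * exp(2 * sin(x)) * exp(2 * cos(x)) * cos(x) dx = -exp(-2*sin(1) + 2*cos(1)) + exp(2*cos(1) + 2*sin(1))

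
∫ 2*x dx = x^2 + C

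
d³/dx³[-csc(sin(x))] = (-3*sin(x) + 6*sin(x)/sin(sin(x))^2 - cos(x)^2*cos(sin(x))/sin(sin(x)) - cos(sin(x))/sin(sin(x)) + 6*cos(x)^2*cos(sin(x))/sin(sin(x))^3)*cos(x)/sin(sin(x))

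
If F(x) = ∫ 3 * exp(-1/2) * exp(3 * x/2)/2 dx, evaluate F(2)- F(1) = -E + exp(5/2)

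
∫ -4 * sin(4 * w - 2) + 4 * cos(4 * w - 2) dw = sin(4*w - 2) + cos(4*w - 2) + C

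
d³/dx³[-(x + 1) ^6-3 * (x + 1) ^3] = -120*x^3 - 360*x^2 - 360*x - 138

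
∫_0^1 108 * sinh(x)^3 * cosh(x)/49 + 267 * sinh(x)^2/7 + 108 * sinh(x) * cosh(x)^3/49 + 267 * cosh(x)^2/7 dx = -27/196 + 27*cosh(4)/196 + 267*sinh(2)/14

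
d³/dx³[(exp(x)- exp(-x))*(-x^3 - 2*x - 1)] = (-x^3*exp(2*x) - x^3 - 9*x^2*exp(2*x) + 9*x^2 - 20*x*exp(2*x) - 20*x - 13*exp(2*x) + 11)*exp(-x)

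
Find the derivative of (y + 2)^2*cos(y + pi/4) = -y^2*sin(y + pi/4) - 2*sqrt(2)*y*sin(y) - 2*y*sin(y + pi/4) - 4*sqrt(2)*sin(y)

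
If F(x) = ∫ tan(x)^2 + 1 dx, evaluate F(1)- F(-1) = 2*tan(1)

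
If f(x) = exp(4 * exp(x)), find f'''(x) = 4*exp(x + 4*exp(x)) + 48*exp(2*x + 4*exp(x)) + 64*exp(3*x + 4*exp(x))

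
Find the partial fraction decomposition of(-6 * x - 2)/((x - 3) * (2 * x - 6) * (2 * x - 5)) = -34/(2*x - 5) + 17/(x - 3) - 10/(x - 3)^2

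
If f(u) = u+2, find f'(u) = 1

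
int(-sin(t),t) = cos(t) + C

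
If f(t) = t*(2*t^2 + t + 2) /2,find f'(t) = 3*t^2 + t + 1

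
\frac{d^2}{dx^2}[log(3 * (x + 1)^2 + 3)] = (-2*x^2 - 4*x)/(x^4 + 4*x^3 + 8*x^2 + 8*x + 4)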